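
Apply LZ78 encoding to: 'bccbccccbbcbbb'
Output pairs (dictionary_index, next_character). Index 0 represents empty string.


LZ78 encoding steps:
Dictionary: {0: ''}
Step 1: w='' (idx 0), next='b' -> output (0, 'b'), add 'b' as idx 1
Step 2: w='' (idx 0), next='c' -> output (0, 'c'), add 'c' as idx 2
Step 3: w='c' (idx 2), next='b' -> output (2, 'b'), add 'cb' as idx 3
Step 4: w='c' (idx 2), next='c' -> output (2, 'c'), add 'cc' as idx 4
Step 5: w='cc' (idx 4), next='b' -> output (4, 'b'), add 'ccb' as idx 5
Step 6: w='b' (idx 1), next='c' -> output (1, 'c'), add 'bc' as idx 6
Step 7: w='b' (idx 1), next='b' -> output (1, 'b'), add 'bb' as idx 7
Step 8: w='b' (idx 1), end of input -> output (1, '')


Encoded: [(0, 'b'), (0, 'c'), (2, 'b'), (2, 'c'), (4, 'b'), (1, 'c'), (1, 'b'), (1, '')]


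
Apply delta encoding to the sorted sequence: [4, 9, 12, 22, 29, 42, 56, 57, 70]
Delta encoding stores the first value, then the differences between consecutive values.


First value: 4
Deltas:
  9 - 4 = 5
  12 - 9 = 3
  22 - 12 = 10
  29 - 22 = 7
  42 - 29 = 13
  56 - 42 = 14
  57 - 56 = 1
  70 - 57 = 13


Delta encoded: [4, 5, 3, 10, 7, 13, 14, 1, 13]


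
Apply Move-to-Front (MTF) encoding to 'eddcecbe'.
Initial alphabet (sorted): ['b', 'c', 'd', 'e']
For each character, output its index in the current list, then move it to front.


MTF encoding:
'e': index 3 in ['b', 'c', 'd', 'e'] -> ['e', 'b', 'c', 'd']
'd': index 3 in ['e', 'b', 'c', 'd'] -> ['d', 'e', 'b', 'c']
'd': index 0 in ['d', 'e', 'b', 'c'] -> ['d', 'e', 'b', 'c']
'c': index 3 in ['d', 'e', 'b', 'c'] -> ['c', 'd', 'e', 'b']
'e': index 2 in ['c', 'd', 'e', 'b'] -> ['e', 'c', 'd', 'b']
'c': index 1 in ['e', 'c', 'd', 'b'] -> ['c', 'e', 'd', 'b']
'b': index 3 in ['c', 'e', 'd', 'b'] -> ['b', 'c', 'e', 'd']
'e': index 2 in ['b', 'c', 'e', 'd'] -> ['e', 'b', 'c', 'd']


Output: [3, 3, 0, 3, 2, 1, 3, 2]


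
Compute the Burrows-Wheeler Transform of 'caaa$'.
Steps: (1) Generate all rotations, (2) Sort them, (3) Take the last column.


Rotations (sorted):
  0: $caaa -> last char: a
  1: a$caa -> last char: a
  2: aa$ca -> last char: a
  3: aaa$c -> last char: c
  4: caaa$ -> last char: $


BWT = aaac$


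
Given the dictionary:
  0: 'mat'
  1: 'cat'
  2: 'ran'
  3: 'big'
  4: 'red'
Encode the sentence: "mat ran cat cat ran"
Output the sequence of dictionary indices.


Look up each word in the dictionary:
  'mat' -> 0
  'ran' -> 2
  'cat' -> 1
  'cat' -> 1
  'ran' -> 2

Encoded: [0, 2, 1, 1, 2]


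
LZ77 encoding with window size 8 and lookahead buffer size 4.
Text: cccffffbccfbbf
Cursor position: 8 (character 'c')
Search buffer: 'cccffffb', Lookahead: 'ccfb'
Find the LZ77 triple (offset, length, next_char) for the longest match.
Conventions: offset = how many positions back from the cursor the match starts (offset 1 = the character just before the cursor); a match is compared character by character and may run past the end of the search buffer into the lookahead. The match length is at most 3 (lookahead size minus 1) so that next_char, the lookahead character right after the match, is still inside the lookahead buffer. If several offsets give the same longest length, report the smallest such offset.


Try each offset into the search buffer:
  offset=1 (pos 7, char 'b'): match length 0
  offset=2 (pos 6, char 'f'): match length 0
  offset=3 (pos 5, char 'f'): match length 0
  offset=4 (pos 4, char 'f'): match length 0
  offset=5 (pos 3, char 'f'): match length 0
  offset=6 (pos 2, char 'c'): match length 1
  offset=7 (pos 1, char 'c'): match length 3
  offset=8 (pos 0, char 'c'): match length 2
Longest match has length 3 at offset 7.
next_char = character at position 8 + 3 = 11 -> 'b'

Best match: offset=7, length=3 (matching 'ccf' starting at position 1)
LZ77 triple: (7, 3, 'b')


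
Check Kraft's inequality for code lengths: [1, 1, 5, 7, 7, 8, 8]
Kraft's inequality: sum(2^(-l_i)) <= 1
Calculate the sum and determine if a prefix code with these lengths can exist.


Sum = 2^(-1) + 2^(-1) + 2^(-5) + 2^(-7) + 2^(-7) + 2^(-8) + 2^(-8)
    = 0.5 + 0.5 + 0.03125 + 0.0078125 + 0.0078125 + 0.00390625 + 0.00390625
    = 270/256 = 1.0546875
Since 1.0546875 > 1, Kraft's inequality is NOT satisfied.
A prefix code with these lengths CANNOT exist.

Kraft sum = 1.0546875. Not satisfied.


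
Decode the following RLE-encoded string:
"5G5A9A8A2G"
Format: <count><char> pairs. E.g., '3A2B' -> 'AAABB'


Expanding each <count><char> pair:
  5G -> 'GGGGG'
  5A -> 'AAAAA'
  9A -> 'AAAAAAAAA'
  8A -> 'AAAAAAAA'
  2G -> 'GG'

Decoded = GGGGGAAAAAAAAAAAAAAAAAAAAAAGG


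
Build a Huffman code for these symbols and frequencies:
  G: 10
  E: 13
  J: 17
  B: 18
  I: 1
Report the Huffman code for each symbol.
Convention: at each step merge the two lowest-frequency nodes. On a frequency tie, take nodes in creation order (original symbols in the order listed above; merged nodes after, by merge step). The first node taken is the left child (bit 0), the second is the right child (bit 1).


Huffman tree construction:
Step 1: Merge I(1) + G(10) = 11
Step 2: Merge (I+G)(11) + E(13) = 24
Step 3: Merge J(17) + B(18) = 35
Step 4: Merge ((I+G)+E)(24) + (J+B)(35) = 59
Read each symbol's code off the tree from the root (left child = 0, right child = 1).

Codes:
  G: 001 (length 3)
  E: 01 (length 2)
  J: 10 (length 2)
  B: 11 (length 2)
  I: 000 (length 3)
Average code length: 129/59 = 2.1864 bits/symbol


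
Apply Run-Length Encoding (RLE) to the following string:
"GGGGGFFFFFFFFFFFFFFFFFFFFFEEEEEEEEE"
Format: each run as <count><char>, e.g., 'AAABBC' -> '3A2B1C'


Scanning runs left to right:
  i=0: run of 'G' x 5 -> '5G'
  i=5: run of 'F' x 21 -> '21F'
  i=26: run of 'E' x 9 -> '9E'

RLE = 5G21F9E


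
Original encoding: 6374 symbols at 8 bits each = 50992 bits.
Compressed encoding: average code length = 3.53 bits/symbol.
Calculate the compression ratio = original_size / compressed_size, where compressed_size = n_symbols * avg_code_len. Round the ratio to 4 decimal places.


original_size = n_symbols * orig_bits = 6374 * 8 = 50992 bits
compressed_size = n_symbols * avg_code_len = 6374 * 3.53 = 22500.22 bits
ratio = original_size / compressed_size = 50992 / 22500.22 = 2.2663

Compression ratio = 2.2663


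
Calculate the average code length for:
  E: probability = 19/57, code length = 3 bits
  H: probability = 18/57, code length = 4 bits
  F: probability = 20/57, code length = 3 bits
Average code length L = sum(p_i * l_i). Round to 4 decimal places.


Weighted contributions p_i * l_i:
  E: (19/57) * 3 = 57/57
  H: (18/57) * 4 = 72/57
  F: (20/57) * 3 = 60/57
Sum = (57 + 72 + 60)/57 = 189/57

L = 189/57 = 3.3158 bits/symbol


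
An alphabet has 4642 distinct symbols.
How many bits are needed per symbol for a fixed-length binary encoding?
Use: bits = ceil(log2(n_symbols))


log2(4642) = 12.1805
Bracket: 2^12 = 4096 < 4642 <= 2^13 = 8192
So ceil(log2(4642)) = 13

bits = ceil(log2(4642)) = ceil(12.1805) = 13 bits


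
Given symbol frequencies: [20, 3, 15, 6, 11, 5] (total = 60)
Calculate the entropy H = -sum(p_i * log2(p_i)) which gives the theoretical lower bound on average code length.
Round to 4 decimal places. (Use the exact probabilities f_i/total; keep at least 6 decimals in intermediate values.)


Per-symbol terms -p_i * log2(p_i) with p_i = f_i/60:
  p = 20/60 = 0.333333: log2(p) = -1.584963, -p*log2(p) = 0.528321
  p = 3/60 = 0.050000: log2(p) = -4.321928, -p*log2(p) = 0.216096
  p = 15/60 = 0.250000: log2(p) = -2.000000, -p*log2(p) = 0.500000
  p = 6/60 = 0.100000: log2(p) = -3.321928, -p*log2(p) = 0.332193
  p = 11/60 = 0.183333: log2(p) = -2.447459, -p*log2(p) = 0.448701
  p = 5/60 = 0.083333: log2(p) = -3.584963, -p*log2(p) = 0.298747
H = 0.528321 + 0.216096 + 0.500000 + 0.332193 + 0.448701 + 0.298747 = 2.324058

H = 2.3241 bits/symbol


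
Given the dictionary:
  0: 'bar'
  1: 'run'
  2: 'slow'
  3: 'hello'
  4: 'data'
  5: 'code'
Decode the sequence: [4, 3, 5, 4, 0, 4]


Look up each index in the dictionary:
  4 -> 'data'
  3 -> 'hello'
  5 -> 'code'
  4 -> 'data'
  0 -> 'bar'
  4 -> 'data'

Decoded: "data hello code data bar data"


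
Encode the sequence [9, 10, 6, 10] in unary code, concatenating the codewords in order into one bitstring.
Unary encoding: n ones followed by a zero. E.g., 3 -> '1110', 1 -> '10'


Encode each number as n ones followed by a terminating 0:
  9 -> 1111111110 (10 bits)
  10 -> 11111111110 (11 bits)
  6 -> 1111110 (7 bits)
  10 -> 11111111110 (11 bits)
Total length = 10 + 11 + 7 + 11 = 39 bits.

Unary([9, 10, 6, 10]) = 111111111011111111110111111011111111110 (39 bits)


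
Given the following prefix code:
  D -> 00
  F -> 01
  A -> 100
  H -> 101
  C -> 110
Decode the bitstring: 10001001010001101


Decoding step by step:
Bits 100 -> A
Bits 01 -> F
Bits 00 -> D
Bits 101 -> H
Bits 00 -> D
Bits 01 -> F
Bits 101 -> H


Decoded message: AFDHDFH


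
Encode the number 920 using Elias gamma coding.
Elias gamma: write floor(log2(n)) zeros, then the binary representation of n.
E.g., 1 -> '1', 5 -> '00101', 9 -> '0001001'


num_bits = floor(log2(920)) + 1 = 10
leading_zeros = num_bits - 1 = 9
binary(920) = 1110011000

Elias gamma(920) = '000000000' + '1110011000' = 0000000001110011000 (19 bits)


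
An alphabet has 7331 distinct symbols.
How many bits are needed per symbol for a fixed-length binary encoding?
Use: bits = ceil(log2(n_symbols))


log2(7331) = 12.8398
Bracket: 2^12 = 4096 < 7331 <= 2^13 = 8192
So ceil(log2(7331)) = 13

bits = ceil(log2(7331)) = ceil(12.8398) = 13 bits


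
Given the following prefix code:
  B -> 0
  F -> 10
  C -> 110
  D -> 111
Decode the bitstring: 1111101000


Decoding step by step:
Bits 111 -> D
Bits 110 -> C
Bits 10 -> F
Bits 0 -> B
Bits 0 -> B


Decoded message: DCFBB


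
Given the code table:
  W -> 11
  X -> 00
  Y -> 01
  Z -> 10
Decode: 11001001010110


Decoding:
11 -> W
00 -> X
10 -> Z
01 -> Y
01 -> Y
01 -> Y
10 -> Z


Result: WXZYYYZ


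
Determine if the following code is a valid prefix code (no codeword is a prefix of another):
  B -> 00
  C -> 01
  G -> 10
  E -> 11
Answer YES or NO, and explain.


Checking each pair (does one codeword prefix another?):
  B='00' vs C='01': no prefix
  B='00' vs G='10': no prefix
  B='00' vs E='11': no prefix
  C='01' vs B='00': no prefix
  C='01' vs G='10': no prefix
  C='01' vs E='11': no prefix
  G='10' vs B='00': no prefix
  G='10' vs C='01': no prefix
  G='10' vs E='11': no prefix
  E='11' vs B='00': no prefix
  E='11' vs C='01': no prefix
  E='11' vs G='10': no prefix
No violation found over all pairs.

YES -- this is a valid prefix code. No codeword is a prefix of any other codeword.


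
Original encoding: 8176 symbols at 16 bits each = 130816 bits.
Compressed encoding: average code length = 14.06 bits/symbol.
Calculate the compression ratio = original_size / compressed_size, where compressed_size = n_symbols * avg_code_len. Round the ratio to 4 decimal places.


original_size = n_symbols * orig_bits = 8176 * 16 = 130816 bits
compressed_size = n_symbols * avg_code_len = 8176 * 14.06 = 114954.56 bits
ratio = original_size / compressed_size = 130816 / 114954.56 = 1.138

Compression ratio = 1.138


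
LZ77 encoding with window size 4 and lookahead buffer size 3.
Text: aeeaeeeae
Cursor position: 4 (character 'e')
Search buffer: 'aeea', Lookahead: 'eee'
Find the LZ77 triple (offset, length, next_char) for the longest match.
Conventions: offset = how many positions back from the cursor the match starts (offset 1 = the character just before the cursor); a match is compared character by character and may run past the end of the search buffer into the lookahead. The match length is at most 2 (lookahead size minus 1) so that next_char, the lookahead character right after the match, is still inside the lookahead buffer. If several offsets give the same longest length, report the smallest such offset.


Try each offset into the search buffer:
  offset=1 (pos 3, char 'a'): match length 0
  offset=2 (pos 2, char 'e'): match length 1
  offset=3 (pos 1, char 'e'): match length 2
  offset=4 (pos 0, char 'a'): match length 0
Longest match has length 2 at offset 3.
next_char = character at position 4 + 2 = 6 -> 'e'

Best match: offset=3, length=2 (matching 'ee' starting at position 1)
LZ77 triple: (3, 2, 'e')


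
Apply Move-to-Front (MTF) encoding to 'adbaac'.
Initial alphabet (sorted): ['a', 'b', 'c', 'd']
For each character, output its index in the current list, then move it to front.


MTF encoding:
'a': index 0 in ['a', 'b', 'c', 'd'] -> ['a', 'b', 'c', 'd']
'd': index 3 in ['a', 'b', 'c', 'd'] -> ['d', 'a', 'b', 'c']
'b': index 2 in ['d', 'a', 'b', 'c'] -> ['b', 'd', 'a', 'c']
'a': index 2 in ['b', 'd', 'a', 'c'] -> ['a', 'b', 'd', 'c']
'a': index 0 in ['a', 'b', 'd', 'c'] -> ['a', 'b', 'd', 'c']
'c': index 3 in ['a', 'b', 'd', 'c'] -> ['c', 'a', 'b', 'd']


Output: [0, 3, 2, 2, 0, 3]


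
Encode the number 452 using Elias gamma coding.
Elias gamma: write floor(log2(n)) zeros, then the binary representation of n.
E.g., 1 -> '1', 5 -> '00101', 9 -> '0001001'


num_bits = floor(log2(452)) + 1 = 9
leading_zeros = num_bits - 1 = 8
binary(452) = 111000100

Elias gamma(452) = '00000000' + '111000100' = 00000000111000100 (17 bits)


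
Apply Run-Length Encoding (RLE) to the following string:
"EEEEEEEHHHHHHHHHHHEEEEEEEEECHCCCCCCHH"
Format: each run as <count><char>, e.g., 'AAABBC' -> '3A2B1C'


Scanning runs left to right:
  i=0: run of 'E' x 7 -> '7E'
  i=7: run of 'H' x 11 -> '11H'
  i=18: run of 'E' x 9 -> '9E'
  i=27: run of 'C' x 1 -> '1C'
  i=28: run of 'H' x 1 -> '1H'
  i=29: run of 'C' x 6 -> '6C'
  i=35: run of 'H' x 2 -> '2H'

RLE = 7E11H9E1C1H6C2H


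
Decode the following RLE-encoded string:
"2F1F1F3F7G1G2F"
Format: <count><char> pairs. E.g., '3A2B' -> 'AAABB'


Expanding each <count><char> pair:
  2F -> 'FF'
  1F -> 'F'
  1F -> 'F'
  3F -> 'FFF'
  7G -> 'GGGGGGG'
  1G -> 'G'
  2F -> 'FF'

Decoded = FFFFFFFGGGGGGGGFF


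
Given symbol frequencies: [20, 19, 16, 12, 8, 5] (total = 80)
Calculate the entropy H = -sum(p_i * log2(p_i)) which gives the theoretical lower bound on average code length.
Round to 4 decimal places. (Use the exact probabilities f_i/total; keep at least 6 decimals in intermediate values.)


Per-symbol terms -p_i * log2(p_i) with p_i = f_i/80:
  p = 20/80 = 0.250000: log2(p) = -2.000000, -p*log2(p) = 0.500000
  p = 19/80 = 0.237500: log2(p) = -2.074001, -p*log2(p) = 0.492575
  p = 16/80 = 0.200000: log2(p) = -2.321928, -p*log2(p) = 0.464386
  p = 12/80 = 0.150000: log2(p) = -2.736966, -p*log2(p) = 0.410545
  p = 8/80 = 0.100000: log2(p) = -3.321928, -p*log2(p) = 0.332193
  p = 5/80 = 0.062500: log2(p) = -4.000000, -p*log2(p) = 0.250000
H = 0.500000 + 0.492575 + 0.464386 + 0.410545 + 0.332193 + 0.250000 = 2.449699

H = 2.4497 bits/symbol


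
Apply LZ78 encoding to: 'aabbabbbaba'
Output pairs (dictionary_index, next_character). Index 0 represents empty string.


LZ78 encoding steps:
Dictionary: {0: ''}
Step 1: w='' (idx 0), next='a' -> output (0, 'a'), add 'a' as idx 1
Step 2: w='a' (idx 1), next='b' -> output (1, 'b'), add 'ab' as idx 2
Step 3: w='' (idx 0), next='b' -> output (0, 'b'), add 'b' as idx 3
Step 4: w='ab' (idx 2), next='b' -> output (2, 'b'), add 'abb' as idx 4
Step 5: w='b' (idx 3), next='a' -> output (3, 'a'), add 'ba' as idx 5
Step 6: w='ba' (idx 5), end of input -> output (5, '')


Encoded: [(0, 'a'), (1, 'b'), (0, 'b'), (2, 'b'), (3, 'a'), (5, '')]


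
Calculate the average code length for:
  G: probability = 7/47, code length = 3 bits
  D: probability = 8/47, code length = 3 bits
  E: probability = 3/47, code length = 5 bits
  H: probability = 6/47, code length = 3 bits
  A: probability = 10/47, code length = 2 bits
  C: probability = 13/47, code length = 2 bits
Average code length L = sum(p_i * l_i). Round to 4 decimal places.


Weighted contributions p_i * l_i:
  G: (7/47) * 3 = 21/47
  D: (8/47) * 3 = 24/47
  E: (3/47) * 5 = 15/47
  H: (6/47) * 3 = 18/47
  A: (10/47) * 2 = 20/47
  C: (13/47) * 2 = 26/47
Sum = (21 + 24 + 15 + 18 + 20 + 26)/47 = 124/47

L = 124/47 = 2.6383 bits/symbol


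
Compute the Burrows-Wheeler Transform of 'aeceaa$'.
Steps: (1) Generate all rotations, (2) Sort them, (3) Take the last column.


Rotations (sorted):
  0: $aeceaa -> last char: a
  1: a$aecea -> last char: a
  2: aa$aece -> last char: e
  3: aeceaa$ -> last char: $
  4: ceaa$ae -> last char: e
  5: eaa$aec -> last char: c
  6: eceaa$a -> last char: a


BWT = aae$eca


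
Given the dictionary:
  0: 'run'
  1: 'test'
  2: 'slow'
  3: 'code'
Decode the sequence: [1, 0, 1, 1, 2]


Look up each index in the dictionary:
  1 -> 'test'
  0 -> 'run'
  1 -> 'test'
  1 -> 'test'
  2 -> 'slow'

Decoded: "test run test test slow"


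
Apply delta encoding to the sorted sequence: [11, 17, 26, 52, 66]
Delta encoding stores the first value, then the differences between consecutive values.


First value: 11
Deltas:
  17 - 11 = 6
  26 - 17 = 9
  52 - 26 = 26
  66 - 52 = 14


Delta encoded: [11, 6, 9, 26, 14]


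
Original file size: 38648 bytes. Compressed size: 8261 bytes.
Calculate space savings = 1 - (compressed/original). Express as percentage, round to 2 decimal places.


ratio = compressed/original = 8261/38648 = 0.21375
savings = 1 - ratio = 1 - 0.21375 = 0.78625
as a percentage: 0.78625 * 100 = 78.63%

Space savings = 1 - 8261/38648 = 78.63%


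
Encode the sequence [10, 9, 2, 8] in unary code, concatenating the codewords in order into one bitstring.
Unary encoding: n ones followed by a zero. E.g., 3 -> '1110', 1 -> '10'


Encode each number as n ones followed by a terminating 0:
  10 -> 11111111110 (11 bits)
  9 -> 1111111110 (10 bits)
  2 -> 110 (3 bits)
  8 -> 111111110 (9 bits)
Total length = 11 + 10 + 3 + 9 = 33 bits.

Unary([10, 9, 2, 8]) = 111111111101111111110110111111110 (33 bits)


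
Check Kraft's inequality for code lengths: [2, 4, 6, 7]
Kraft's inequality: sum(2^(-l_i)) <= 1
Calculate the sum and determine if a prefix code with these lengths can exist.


Sum = 2^(-2) + 2^(-4) + 2^(-6) + 2^(-7)
    = 0.25 + 0.0625 + 0.015625 + 0.0078125
    = 43/128 = 0.3359375
Since 0.3359375 <= 1, Kraft's inequality IS satisfied.
A prefix code with these lengths CAN exist.

Kraft sum = 0.3359375. Satisfied.


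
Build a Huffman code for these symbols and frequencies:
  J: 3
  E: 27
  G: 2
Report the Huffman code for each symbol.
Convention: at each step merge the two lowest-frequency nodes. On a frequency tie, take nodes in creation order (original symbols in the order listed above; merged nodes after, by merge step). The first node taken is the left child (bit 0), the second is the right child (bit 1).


Huffman tree construction:
Step 1: Merge G(2) + J(3) = 5
Step 2: Merge (G+J)(5) + E(27) = 32
Read each symbol's code off the tree from the root (left child = 0, right child = 1).

Codes:
  J: 01 (length 2)
  E: 1 (length 1)
  G: 00 (length 2)
Average code length: 37/32 = 1.1563 bits/symbol


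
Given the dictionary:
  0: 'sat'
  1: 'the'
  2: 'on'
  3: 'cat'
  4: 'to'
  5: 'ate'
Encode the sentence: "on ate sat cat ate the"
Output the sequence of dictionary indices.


Look up each word in the dictionary:
  'on' -> 2
  'ate' -> 5
  'sat' -> 0
  'cat' -> 3
  'ate' -> 5
  'the' -> 1

Encoded: [2, 5, 0, 3, 5, 1]


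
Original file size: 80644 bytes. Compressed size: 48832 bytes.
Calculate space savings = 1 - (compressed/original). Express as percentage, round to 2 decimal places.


ratio = compressed/original = 48832/80644 = 0.605526
savings = 1 - ratio = 1 - 0.605526 = 0.394474
as a percentage: 0.394474 * 100 = 39.45%

Space savings = 1 - 48832/80644 = 39.45%


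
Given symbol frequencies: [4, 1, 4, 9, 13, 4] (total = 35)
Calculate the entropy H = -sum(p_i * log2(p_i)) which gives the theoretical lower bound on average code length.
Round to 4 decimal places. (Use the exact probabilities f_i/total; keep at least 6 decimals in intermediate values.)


Per-symbol terms -p_i * log2(p_i) with p_i = f_i/35:
  p = 4/35 = 0.114286: log2(p) = -3.129283, -p*log2(p) = 0.357632
  p = 1/35 = 0.028571: log2(p) = -5.129283, -p*log2(p) = 0.146551
  p = 4/35 = 0.114286: log2(p) = -3.129283, -p*log2(p) = 0.357632
  p = 9/35 = 0.257143: log2(p) = -1.959358, -p*log2(p) = 0.503835
  p = 13/35 = 0.371429: log2(p) = -1.428843, -p*log2(p) = 0.530713
  p = 4/35 = 0.114286: log2(p) = -3.129283, -p*log2(p) = 0.357632
H = 0.357632 + 0.146551 + 0.357632 + 0.503835 + 0.530713 + 0.357632 = 2.253995

H = 2.254 bits/symbol


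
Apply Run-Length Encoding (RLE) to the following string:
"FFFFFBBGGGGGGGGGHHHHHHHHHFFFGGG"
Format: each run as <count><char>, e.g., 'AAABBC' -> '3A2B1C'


Scanning runs left to right:
  i=0: run of 'F' x 5 -> '5F'
  i=5: run of 'B' x 2 -> '2B'
  i=7: run of 'G' x 9 -> '9G'
  i=16: run of 'H' x 9 -> '9H'
  i=25: run of 'F' x 3 -> '3F'
  i=28: run of 'G' x 3 -> '3G'

RLE = 5F2B9G9H3F3G


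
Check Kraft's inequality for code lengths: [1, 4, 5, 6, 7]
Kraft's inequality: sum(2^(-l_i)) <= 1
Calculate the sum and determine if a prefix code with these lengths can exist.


Sum = 2^(-1) + 2^(-4) + 2^(-5) + 2^(-6) + 2^(-7)
    = 0.5 + 0.0625 + 0.03125 + 0.015625 + 0.0078125
    = 79/128 = 0.6171875
Since 0.6171875 <= 1, Kraft's inequality IS satisfied.
A prefix code with these lengths CAN exist.

Kraft sum = 0.6171875. Satisfied.


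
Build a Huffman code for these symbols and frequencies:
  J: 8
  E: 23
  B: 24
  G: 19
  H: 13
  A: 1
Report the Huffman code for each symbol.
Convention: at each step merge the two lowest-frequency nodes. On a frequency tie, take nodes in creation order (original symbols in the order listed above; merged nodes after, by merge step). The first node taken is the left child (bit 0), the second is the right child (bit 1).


Huffman tree construction:
Step 1: Merge A(1) + J(8) = 9
Step 2: Merge (A+J)(9) + H(13) = 22
Step 3: Merge G(19) + ((A+J)+H)(22) = 41
Step 4: Merge E(23) + B(24) = 47
Step 5: Merge (G+((A+J)+H))(41) + (E+B)(47) = 88
Read each symbol's code off the tree from the root (left child = 0, right child = 1).

Codes:
  J: 0101 (length 4)
  E: 10 (length 2)
  B: 11 (length 2)
  G: 00 (length 2)
  H: 011 (length 3)
  A: 0100 (length 4)
Average code length: 207/88 = 2.3523 bits/symbol


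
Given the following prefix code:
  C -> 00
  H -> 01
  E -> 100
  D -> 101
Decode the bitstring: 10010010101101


Decoding step by step:
Bits 100 -> E
Bits 100 -> E
Bits 101 -> D
Bits 01 -> H
Bits 101 -> D


Decoded message: EEDHD


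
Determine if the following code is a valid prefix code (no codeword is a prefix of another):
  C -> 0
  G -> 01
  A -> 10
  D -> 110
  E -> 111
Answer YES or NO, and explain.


Checking each pair (does one codeword prefix another?):
  C='0' vs G='01': prefix -- VIOLATION

NO -- this is NOT a valid prefix code. C (0) is a prefix of G (01).


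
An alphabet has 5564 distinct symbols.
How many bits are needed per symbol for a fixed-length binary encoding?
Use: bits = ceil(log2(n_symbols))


log2(5564) = 12.4419
Bracket: 2^12 = 4096 < 5564 <= 2^13 = 8192
So ceil(log2(5564)) = 13

bits = ceil(log2(5564)) = ceil(12.4419) = 13 bits


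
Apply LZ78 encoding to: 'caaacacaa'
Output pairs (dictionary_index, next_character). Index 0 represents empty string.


LZ78 encoding steps:
Dictionary: {0: ''}
Step 1: w='' (idx 0), next='c' -> output (0, 'c'), add 'c' as idx 1
Step 2: w='' (idx 0), next='a' -> output (0, 'a'), add 'a' as idx 2
Step 3: w='a' (idx 2), next='a' -> output (2, 'a'), add 'aa' as idx 3
Step 4: w='c' (idx 1), next='a' -> output (1, 'a'), add 'ca' as idx 4
Step 5: w='ca' (idx 4), next='a' -> output (4, 'a'), add 'caa' as idx 5


Encoded: [(0, 'c'), (0, 'a'), (2, 'a'), (1, 'a'), (4, 'a')]


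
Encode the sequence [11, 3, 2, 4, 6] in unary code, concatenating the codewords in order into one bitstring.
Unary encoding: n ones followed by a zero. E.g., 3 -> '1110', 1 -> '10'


Encode each number as n ones followed by a terminating 0:
  11 -> 111111111110 (12 bits)
  3 -> 1110 (4 bits)
  2 -> 110 (3 bits)
  4 -> 11110 (5 bits)
  6 -> 1111110 (7 bits)
Total length = 12 + 4 + 3 + 5 + 7 = 31 bits.

Unary([11, 3, 2, 4, 6]) = 1111111111101110110111101111110 (31 bits)


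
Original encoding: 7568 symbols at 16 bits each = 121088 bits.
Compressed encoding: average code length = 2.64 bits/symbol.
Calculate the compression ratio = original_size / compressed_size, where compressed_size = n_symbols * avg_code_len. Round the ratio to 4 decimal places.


original_size = n_symbols * orig_bits = 7568 * 16 = 121088 bits
compressed_size = n_symbols * avg_code_len = 7568 * 2.64 = 19979.52 bits
ratio = original_size / compressed_size = 121088 / 19979.52 = 6.0606

Compression ratio = 6.0606


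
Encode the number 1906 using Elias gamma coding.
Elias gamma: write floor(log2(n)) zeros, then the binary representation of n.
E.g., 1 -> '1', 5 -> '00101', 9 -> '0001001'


num_bits = floor(log2(1906)) + 1 = 11
leading_zeros = num_bits - 1 = 10
binary(1906) = 11101110010

Elias gamma(1906) = '0000000000' + '11101110010' = 000000000011101110010 (21 bits)


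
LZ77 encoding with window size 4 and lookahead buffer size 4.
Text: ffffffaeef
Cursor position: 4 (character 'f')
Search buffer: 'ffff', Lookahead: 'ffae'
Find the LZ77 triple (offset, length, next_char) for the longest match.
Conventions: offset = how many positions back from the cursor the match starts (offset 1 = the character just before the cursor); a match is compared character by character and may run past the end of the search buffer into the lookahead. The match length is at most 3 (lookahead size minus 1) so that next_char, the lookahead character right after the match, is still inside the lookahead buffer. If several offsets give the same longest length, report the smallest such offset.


Try each offset into the search buffer:
  offset=1 (pos 3, char 'f'): match length 2
  offset=2 (pos 2, char 'f'): match length 2
  offset=3 (pos 1, char 'f'): match length 2
  offset=4 (pos 0, char 'f'): match length 2
Longest match has length 2, found at offsets 1, 2, 3, 4; take the smallest, offset 1.
next_char = character at position 4 + 2 = 6 -> 'a'

Best match: offset=1, length=2 (matching 'ff' starting at position 3)
LZ77 triple: (1, 2, 'a')


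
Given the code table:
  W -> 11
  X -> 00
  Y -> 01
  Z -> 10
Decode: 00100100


Decoding:
00 -> X
10 -> Z
01 -> Y
00 -> X


Result: XZYX


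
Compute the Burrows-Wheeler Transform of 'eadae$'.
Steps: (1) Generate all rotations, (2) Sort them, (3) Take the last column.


Rotations (sorted):
  0: $eadae -> last char: e
  1: adae$e -> last char: e
  2: ae$ead -> last char: d
  3: dae$ea -> last char: a
  4: e$eada -> last char: a
  5: eadae$ -> last char: $


BWT = eedaa$


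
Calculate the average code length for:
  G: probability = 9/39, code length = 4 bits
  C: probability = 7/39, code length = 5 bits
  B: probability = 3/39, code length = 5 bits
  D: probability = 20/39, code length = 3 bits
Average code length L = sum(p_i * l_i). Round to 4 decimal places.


Weighted contributions p_i * l_i:
  G: (9/39) * 4 = 36/39
  C: (7/39) * 5 = 35/39
  B: (3/39) * 5 = 15/39
  D: (20/39) * 3 = 60/39
Sum = (36 + 35 + 15 + 60)/39 = 146/39

L = 146/39 = 3.7436 bits/symbol


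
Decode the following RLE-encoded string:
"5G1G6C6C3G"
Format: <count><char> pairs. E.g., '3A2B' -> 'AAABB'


Expanding each <count><char> pair:
  5G -> 'GGGGG'
  1G -> 'G'
  6C -> 'CCCCCC'
  6C -> 'CCCCCC'
  3G -> 'GGG'

Decoded = GGGGGGCCCCCCCCCCCCGGG


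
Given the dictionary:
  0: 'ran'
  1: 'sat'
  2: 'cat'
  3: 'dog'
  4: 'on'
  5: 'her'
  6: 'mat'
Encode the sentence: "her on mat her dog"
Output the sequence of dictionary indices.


Look up each word in the dictionary:
  'her' -> 5
  'on' -> 4
  'mat' -> 6
  'her' -> 5
  'dog' -> 3

Encoded: [5, 4, 6, 5, 3]


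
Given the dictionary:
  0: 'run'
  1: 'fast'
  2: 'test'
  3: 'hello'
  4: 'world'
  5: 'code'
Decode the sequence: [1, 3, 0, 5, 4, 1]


Look up each index in the dictionary:
  1 -> 'fast'
  3 -> 'hello'
  0 -> 'run'
  5 -> 'code'
  4 -> 'world'
  1 -> 'fast'

Decoded: "fast hello run code world fast"


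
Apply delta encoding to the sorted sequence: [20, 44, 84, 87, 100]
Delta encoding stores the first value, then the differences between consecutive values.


First value: 20
Deltas:
  44 - 20 = 24
  84 - 44 = 40
  87 - 84 = 3
  100 - 87 = 13


Delta encoded: [20, 24, 40, 3, 13]


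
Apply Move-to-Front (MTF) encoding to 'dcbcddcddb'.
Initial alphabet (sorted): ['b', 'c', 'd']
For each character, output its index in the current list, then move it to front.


MTF encoding:
'd': index 2 in ['b', 'c', 'd'] -> ['d', 'b', 'c']
'c': index 2 in ['d', 'b', 'c'] -> ['c', 'd', 'b']
'b': index 2 in ['c', 'd', 'b'] -> ['b', 'c', 'd']
'c': index 1 in ['b', 'c', 'd'] -> ['c', 'b', 'd']
'd': index 2 in ['c', 'b', 'd'] -> ['d', 'c', 'b']
'd': index 0 in ['d', 'c', 'b'] -> ['d', 'c', 'b']
'c': index 1 in ['d', 'c', 'b'] -> ['c', 'd', 'b']
'd': index 1 in ['c', 'd', 'b'] -> ['d', 'c', 'b']
'd': index 0 in ['d', 'c', 'b'] -> ['d', 'c', 'b']
'b': index 2 in ['d', 'c', 'b'] -> ['b', 'd', 'c']


Output: [2, 2, 2, 1, 2, 0, 1, 1, 0, 2]


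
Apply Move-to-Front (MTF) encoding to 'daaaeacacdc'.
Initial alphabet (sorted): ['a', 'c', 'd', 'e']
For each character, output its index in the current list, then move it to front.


MTF encoding:
'd': index 2 in ['a', 'c', 'd', 'e'] -> ['d', 'a', 'c', 'e']
'a': index 1 in ['d', 'a', 'c', 'e'] -> ['a', 'd', 'c', 'e']
'a': index 0 in ['a', 'd', 'c', 'e'] -> ['a', 'd', 'c', 'e']
'a': index 0 in ['a', 'd', 'c', 'e'] -> ['a', 'd', 'c', 'e']
'e': index 3 in ['a', 'd', 'c', 'e'] -> ['e', 'a', 'd', 'c']
'a': index 1 in ['e', 'a', 'd', 'c'] -> ['a', 'e', 'd', 'c']
'c': index 3 in ['a', 'e', 'd', 'c'] -> ['c', 'a', 'e', 'd']
'a': index 1 in ['c', 'a', 'e', 'd'] -> ['a', 'c', 'e', 'd']
'c': index 1 in ['a', 'c', 'e', 'd'] -> ['c', 'a', 'e', 'd']
'd': index 3 in ['c', 'a', 'e', 'd'] -> ['d', 'c', 'a', 'e']
'c': index 1 in ['d', 'c', 'a', 'e'] -> ['c', 'd', 'a', 'e']


Output: [2, 1, 0, 0, 3, 1, 3, 1, 1, 3, 1]


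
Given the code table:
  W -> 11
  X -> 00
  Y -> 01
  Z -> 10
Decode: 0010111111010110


Decoding:
00 -> X
10 -> Z
11 -> W
11 -> W
11 -> W
01 -> Y
01 -> Y
10 -> Z


Result: XZWWWYYZ


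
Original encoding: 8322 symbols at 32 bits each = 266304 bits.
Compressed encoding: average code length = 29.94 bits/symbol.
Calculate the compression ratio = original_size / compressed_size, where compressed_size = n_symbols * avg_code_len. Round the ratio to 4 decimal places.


original_size = n_symbols * orig_bits = 8322 * 32 = 266304 bits
compressed_size = n_symbols * avg_code_len = 8322 * 29.94 = 249160.68 bits
ratio = original_size / compressed_size = 266304 / 249160.68 = 1.0688

Compression ratio = 1.0688


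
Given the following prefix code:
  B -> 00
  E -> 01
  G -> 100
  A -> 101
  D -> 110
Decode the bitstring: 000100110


Decoding step by step:
Bits 00 -> B
Bits 01 -> E
Bits 00 -> B
Bits 110 -> D


Decoded message: BEBD


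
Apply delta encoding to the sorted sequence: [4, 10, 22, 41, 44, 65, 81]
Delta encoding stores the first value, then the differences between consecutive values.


First value: 4
Deltas:
  10 - 4 = 6
  22 - 10 = 12
  41 - 22 = 19
  44 - 41 = 3
  65 - 44 = 21
  81 - 65 = 16


Delta encoded: [4, 6, 12, 19, 3, 21, 16]


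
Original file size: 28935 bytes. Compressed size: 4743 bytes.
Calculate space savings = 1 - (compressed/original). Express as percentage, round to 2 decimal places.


ratio = compressed/original = 4743/28935 = 0.163919
savings = 1 - ratio = 1 - 0.163919 = 0.836081
as a percentage: 0.836081 * 100 = 83.61%

Space savings = 1 - 4743/28935 = 83.61%


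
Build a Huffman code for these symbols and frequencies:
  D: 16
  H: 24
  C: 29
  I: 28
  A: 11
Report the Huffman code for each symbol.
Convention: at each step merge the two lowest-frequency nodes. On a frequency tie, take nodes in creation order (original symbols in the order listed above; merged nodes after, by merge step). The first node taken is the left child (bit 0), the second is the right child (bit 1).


Huffman tree construction:
Step 1: Merge A(11) + D(16) = 27
Step 2: Merge H(24) + (A+D)(27) = 51
Step 3: Merge I(28) + C(29) = 57
Step 4: Merge (H+(A+D))(51) + (I+C)(57) = 108
Read each symbol's code off the tree from the root (left child = 0, right child = 1).

Codes:
  D: 011 (length 3)
  H: 00 (length 2)
  C: 11 (length 2)
  I: 10 (length 2)
  A: 010 (length 3)
Average code length: 243/108 = 2.2500 bits/symbol


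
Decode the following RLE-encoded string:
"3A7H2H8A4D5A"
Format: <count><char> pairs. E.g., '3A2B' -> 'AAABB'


Expanding each <count><char> pair:
  3A -> 'AAA'
  7H -> 'HHHHHHH'
  2H -> 'HH'
  8A -> 'AAAAAAAA'
  4D -> 'DDDD'
  5A -> 'AAAAA'

Decoded = AAAHHHHHHHHHAAAAAAAADDDDAAAAA


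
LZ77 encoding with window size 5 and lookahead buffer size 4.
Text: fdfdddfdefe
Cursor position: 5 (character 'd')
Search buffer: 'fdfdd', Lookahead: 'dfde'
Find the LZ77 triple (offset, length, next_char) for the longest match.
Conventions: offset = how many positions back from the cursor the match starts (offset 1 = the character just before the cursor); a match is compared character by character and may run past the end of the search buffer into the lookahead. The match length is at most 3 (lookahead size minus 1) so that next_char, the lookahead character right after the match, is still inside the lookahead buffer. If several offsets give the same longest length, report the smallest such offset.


Try each offset into the search buffer:
  offset=1 (pos 4, char 'd'): match length 1
  offset=2 (pos 3, char 'd'): match length 1
  offset=3 (pos 2, char 'f'): match length 0
  offset=4 (pos 1, char 'd'): match length 3
  offset=5 (pos 0, char 'f'): match length 0
Longest match has length 3 at offset 4.
next_char = character at position 5 + 3 = 8 -> 'e'

Best match: offset=4, length=3 (matching 'dfd' starting at position 1)
LZ77 triple: (4, 3, 'e')


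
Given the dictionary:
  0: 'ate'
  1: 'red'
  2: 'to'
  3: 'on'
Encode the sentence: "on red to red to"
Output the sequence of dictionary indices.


Look up each word in the dictionary:
  'on' -> 3
  'red' -> 1
  'to' -> 2
  'red' -> 1
  'to' -> 2

Encoded: [3, 1, 2, 1, 2]


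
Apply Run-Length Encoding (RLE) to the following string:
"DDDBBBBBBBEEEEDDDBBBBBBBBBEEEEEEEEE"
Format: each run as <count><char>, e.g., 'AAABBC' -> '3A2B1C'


Scanning runs left to right:
  i=0: run of 'D' x 3 -> '3D'
  i=3: run of 'B' x 7 -> '7B'
  i=10: run of 'E' x 4 -> '4E'
  i=14: run of 'D' x 3 -> '3D'
  i=17: run of 'B' x 9 -> '9B'
  i=26: run of 'E' x 9 -> '9E'

RLE = 3D7B4E3D9B9E


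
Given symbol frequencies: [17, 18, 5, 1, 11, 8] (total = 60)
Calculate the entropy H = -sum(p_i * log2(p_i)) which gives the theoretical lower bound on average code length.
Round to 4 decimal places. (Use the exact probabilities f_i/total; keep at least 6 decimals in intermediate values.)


Per-symbol terms -p_i * log2(p_i) with p_i = f_i/60:
  p = 17/60 = 0.283333: log2(p) = -1.819428, -p*log2(p) = 0.515505
  p = 18/60 = 0.300000: log2(p) = -1.736966, -p*log2(p) = 0.521090
  p = 5/60 = 0.083333: log2(p) = -3.584963, -p*log2(p) = 0.298747
  p = 1/60 = 0.016667: log2(p) = -5.906891, -p*log2(p) = 0.098448
  p = 11/60 = 0.183333: log2(p) = -2.447459, -p*log2(p) = 0.448701
  p = 8/60 = 0.133333: log2(p) = -2.906891, -p*log2(p) = 0.387585
H = 0.515505 + 0.521090 + 0.298747 + 0.098448 + 0.448701 + 0.387585 = 2.270076

H = 2.2701 bits/symbol


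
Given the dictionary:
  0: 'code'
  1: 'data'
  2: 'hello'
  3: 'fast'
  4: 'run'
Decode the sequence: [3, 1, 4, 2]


Look up each index in the dictionary:
  3 -> 'fast'
  1 -> 'data'
  4 -> 'run'
  2 -> 'hello'

Decoded: "fast data run hello"


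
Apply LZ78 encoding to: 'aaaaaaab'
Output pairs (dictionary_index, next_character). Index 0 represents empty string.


LZ78 encoding steps:
Dictionary: {0: ''}
Step 1: w='' (idx 0), next='a' -> output (0, 'a'), add 'a' as idx 1
Step 2: w='a' (idx 1), next='a' -> output (1, 'a'), add 'aa' as idx 2
Step 3: w='aa' (idx 2), next='a' -> output (2, 'a'), add 'aaa' as idx 3
Step 4: w='a' (idx 1), next='b' -> output (1, 'b'), add 'ab' as idx 4


Encoded: [(0, 'a'), (1, 'a'), (2, 'a'), (1, 'b')]


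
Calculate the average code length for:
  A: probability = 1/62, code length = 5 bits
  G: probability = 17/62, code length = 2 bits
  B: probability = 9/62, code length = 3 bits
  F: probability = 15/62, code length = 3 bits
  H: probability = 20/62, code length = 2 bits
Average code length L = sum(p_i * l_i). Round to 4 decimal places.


Weighted contributions p_i * l_i:
  A: (1/62) * 5 = 5/62
  G: (17/62) * 2 = 34/62
  B: (9/62) * 3 = 27/62
  F: (15/62) * 3 = 45/62
  H: (20/62) * 2 = 40/62
Sum = (5 + 34 + 27 + 45 + 40)/62 = 151/62

L = 151/62 = 2.4355 bits/symbol


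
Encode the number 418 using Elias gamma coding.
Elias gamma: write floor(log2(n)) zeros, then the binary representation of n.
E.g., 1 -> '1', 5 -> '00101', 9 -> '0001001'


num_bits = floor(log2(418)) + 1 = 9
leading_zeros = num_bits - 1 = 8
binary(418) = 110100010

Elias gamma(418) = '00000000' + '110100010' = 00000000110100010 (17 bits)


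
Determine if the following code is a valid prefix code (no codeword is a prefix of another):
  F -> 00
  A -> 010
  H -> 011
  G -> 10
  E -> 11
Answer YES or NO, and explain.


Checking each pair (does one codeword prefix another?):
  F='00' vs A='010': no prefix
  F='00' vs H='011': no prefix
  F='00' vs G='10': no prefix
  F='00' vs E='11': no prefix
  A='010' vs F='00': no prefix
  A='010' vs H='011': no prefix
  A='010' vs G='10': no prefix
  A='010' vs E='11': no prefix
  H='011' vs F='00': no prefix
  H='011' vs A='010': no prefix
  H='011' vs G='10': no prefix
  H='011' vs E='11': no prefix
  G='10' vs F='00': no prefix
  G='10' vs A='010': no prefix
  G='10' vs H='011': no prefix
  G='10' vs E='11': no prefix
  E='11' vs F='00': no prefix
  E='11' vs A='010': no prefix
  E='11' vs H='011': no prefix
  E='11' vs G='10': no prefix
No violation found over all pairs.

YES -- this is a valid prefix code. No codeword is a prefix of any other codeword.


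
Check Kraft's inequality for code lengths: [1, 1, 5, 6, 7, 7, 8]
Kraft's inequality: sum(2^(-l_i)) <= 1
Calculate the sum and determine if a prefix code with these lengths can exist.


Sum = 2^(-1) + 2^(-1) + 2^(-5) + 2^(-6) + 2^(-7) + 2^(-7) + 2^(-8)
    = 0.5 + 0.5 + 0.03125 + 0.015625 + 0.0078125 + 0.0078125 + 0.00390625
    = 273/256 = 1.06640625
Since 1.06640625 > 1, Kraft's inequality is NOT satisfied.
A prefix code with these lengths CANNOT exist.

Kraft sum = 1.06640625. Not satisfied.


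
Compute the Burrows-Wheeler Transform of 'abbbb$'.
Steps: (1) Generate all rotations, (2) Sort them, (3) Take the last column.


Rotations (sorted):
  0: $abbbb -> last char: b
  1: abbbb$ -> last char: $
  2: b$abbb -> last char: b
  3: bb$abb -> last char: b
  4: bbb$ab -> last char: b
  5: bbbb$a -> last char: a


BWT = b$bbba


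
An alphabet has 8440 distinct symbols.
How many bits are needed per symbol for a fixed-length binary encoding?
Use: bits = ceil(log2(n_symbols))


log2(8440) = 13.043
Bracket: 2^13 = 8192 < 8440 <= 2^14 = 16384
So ceil(log2(8440)) = 14

bits = ceil(log2(8440)) = ceil(13.043) = 14 bits


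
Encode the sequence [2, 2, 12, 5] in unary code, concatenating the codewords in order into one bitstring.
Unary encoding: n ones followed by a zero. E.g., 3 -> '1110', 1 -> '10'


Encode each number as n ones followed by a terminating 0:
  2 -> 110 (3 bits)
  2 -> 110 (3 bits)
  12 -> 1111111111110 (13 bits)
  5 -> 111110 (6 bits)
Total length = 3 + 3 + 13 + 6 = 25 bits.

Unary([2, 2, 12, 5]) = 1101101111111111110111110 (25 bits)


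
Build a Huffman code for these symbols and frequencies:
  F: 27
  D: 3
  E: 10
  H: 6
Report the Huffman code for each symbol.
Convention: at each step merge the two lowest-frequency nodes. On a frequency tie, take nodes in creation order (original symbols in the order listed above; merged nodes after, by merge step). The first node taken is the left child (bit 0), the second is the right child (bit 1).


Huffman tree construction:
Step 1: Merge D(3) + H(6) = 9
Step 2: Merge (D+H)(9) + E(10) = 19
Step 3: Merge ((D+H)+E)(19) + F(27) = 46
Read each symbol's code off the tree from the root (left child = 0, right child = 1).

Codes:
  F: 1 (length 1)
  D: 000 (length 3)
  E: 01 (length 2)
  H: 001 (length 3)
Average code length: 74/46 = 1.6087 bits/symbol
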